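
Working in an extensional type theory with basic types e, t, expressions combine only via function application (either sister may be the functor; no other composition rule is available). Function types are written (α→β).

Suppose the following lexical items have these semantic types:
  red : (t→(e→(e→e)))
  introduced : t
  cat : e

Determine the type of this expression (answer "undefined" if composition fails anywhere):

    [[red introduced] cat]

(e→e)

[red introduced]: (t→(e→(e→e))) applied to t yields (e→(e→e)).
[[red introduced] cat]: (e→(e→e)) applied to e yields (e→e).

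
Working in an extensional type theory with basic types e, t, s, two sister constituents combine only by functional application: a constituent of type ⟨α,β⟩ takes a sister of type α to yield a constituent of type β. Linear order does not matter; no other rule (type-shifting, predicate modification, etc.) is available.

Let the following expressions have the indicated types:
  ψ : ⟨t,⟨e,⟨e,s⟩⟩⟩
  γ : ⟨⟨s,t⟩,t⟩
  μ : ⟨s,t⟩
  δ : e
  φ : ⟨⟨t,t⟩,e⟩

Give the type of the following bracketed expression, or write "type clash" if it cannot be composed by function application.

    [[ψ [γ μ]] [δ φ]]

At [γ μ], γ : ⟨⟨s,t⟩,t⟩ takes μ : ⟨s,t⟩, giving t.
At [ψ [γ μ]], ψ : ⟨t,⟨e,⟨e,s⟩⟩⟩ takes [γ μ] : t, giving ⟨e,⟨e,s⟩⟩.
At [δ φ]: neither e nor ⟨⟨t,t⟩,e⟩ can take the other as argument; the node is ill-typed.

type clash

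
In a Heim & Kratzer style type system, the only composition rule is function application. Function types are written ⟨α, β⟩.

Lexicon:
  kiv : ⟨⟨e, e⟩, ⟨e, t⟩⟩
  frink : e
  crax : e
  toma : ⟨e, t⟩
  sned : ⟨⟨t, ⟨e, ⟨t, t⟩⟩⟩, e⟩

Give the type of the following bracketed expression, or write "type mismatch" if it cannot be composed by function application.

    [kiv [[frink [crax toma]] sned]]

type mismatch

At [crax toma], toma : ⟨e, t⟩ takes crax : e, giving t.
[frink [crax toma]]: e and t cannot combine by function application — type clash.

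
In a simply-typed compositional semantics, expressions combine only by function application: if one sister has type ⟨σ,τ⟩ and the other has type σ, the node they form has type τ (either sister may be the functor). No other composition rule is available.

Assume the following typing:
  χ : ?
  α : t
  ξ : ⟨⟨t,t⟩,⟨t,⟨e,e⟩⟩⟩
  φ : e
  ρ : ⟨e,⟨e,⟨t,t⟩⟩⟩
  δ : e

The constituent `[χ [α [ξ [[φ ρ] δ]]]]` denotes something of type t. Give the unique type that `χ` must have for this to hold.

At [χ [α [ξ [[φ ρ] δ]]]] (required: t): [α [ξ [[φ ρ] δ]]] is ⟨e,e⟩, which is not a function with range t; hence χ is the functor — type ⟨⟨e,e⟩,t⟩.

⟨⟨e,e⟩,t⟩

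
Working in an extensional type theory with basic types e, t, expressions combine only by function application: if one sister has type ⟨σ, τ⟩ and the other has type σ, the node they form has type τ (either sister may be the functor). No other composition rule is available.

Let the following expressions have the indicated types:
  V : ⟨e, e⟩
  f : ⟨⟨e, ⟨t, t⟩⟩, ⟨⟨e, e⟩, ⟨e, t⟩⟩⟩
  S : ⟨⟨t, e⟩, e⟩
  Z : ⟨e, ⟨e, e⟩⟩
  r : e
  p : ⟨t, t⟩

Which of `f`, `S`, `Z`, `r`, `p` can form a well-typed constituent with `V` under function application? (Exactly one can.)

f : ⟨⟨e, ⟨t, t⟩⟩, ⟨⟨e, e⟩, ⟨e, t⟩⟩⟩ — does not combine with V.
S : ⟨⟨t, e⟩, e⟩ — does not combine with V.
Z : ⟨e, ⟨e, e⟩⟩ — does not combine with V.
r — combines: V : ⟨e, e⟩ takes r : e as argument, giving e.
p : ⟨t, t⟩ — does not combine with V.

r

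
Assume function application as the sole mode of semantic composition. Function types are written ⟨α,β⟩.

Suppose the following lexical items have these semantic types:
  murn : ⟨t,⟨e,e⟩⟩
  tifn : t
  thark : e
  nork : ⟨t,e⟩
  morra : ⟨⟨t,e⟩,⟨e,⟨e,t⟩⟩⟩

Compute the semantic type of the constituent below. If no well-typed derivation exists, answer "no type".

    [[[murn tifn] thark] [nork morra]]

[murn tifn]: murn is ⟨t,⟨e,e⟩⟩, tifn is t; result ⟨e,e⟩.
[[murn tifn] thark]: [murn tifn] is ⟨e,e⟩, thark is e; result e.
[nork morra]: morra is ⟨⟨t,e⟩,⟨e,⟨e,t⟩⟩⟩, nork is ⟨t,e⟩; result ⟨e,⟨e,t⟩⟩.
[[[murn tifn] thark] [nork morra]]: [nork morra] is ⟨e,⟨e,t⟩⟩, [[murn tifn] thark] is e; result ⟨e,t⟩.

⟨e,t⟩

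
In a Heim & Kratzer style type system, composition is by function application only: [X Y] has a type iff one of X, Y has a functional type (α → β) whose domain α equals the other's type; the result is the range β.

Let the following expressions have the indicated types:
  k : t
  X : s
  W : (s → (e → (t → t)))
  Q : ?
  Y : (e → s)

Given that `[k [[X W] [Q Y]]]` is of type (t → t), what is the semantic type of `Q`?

At [k [[X W] [Q Y]]] (required: (t → t)): k is t, which is not a function with range (t → t); hence [[X W] [Q Y]] is the functor — type (t → (t → t)).
At [[X W] [Q Y]] (required: (t → (t → t))): [X W] is (e → (t → t)), which is not a function with range (t → (t → t)); hence [Q Y] is the functor — type ((e → (t → t)) → (t → (t → t))).
At [Q Y] (required: ((e → (t → t)) → (t → (t → t)))): Y is (e → s), which is not a function with range ((e → (t → t)) → (t → (t → t))); hence Q is the functor — type ((e → s) → ((e → (t → t)) → (t → (t → t)))).

((e → s) → ((e → (t → t)) → (t → (t → t))))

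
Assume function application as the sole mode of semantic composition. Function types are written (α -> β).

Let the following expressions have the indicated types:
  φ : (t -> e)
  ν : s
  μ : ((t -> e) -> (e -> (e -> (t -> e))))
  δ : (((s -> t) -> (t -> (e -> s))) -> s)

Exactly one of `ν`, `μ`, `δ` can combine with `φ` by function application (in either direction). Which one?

ν : s — φ needs t; ν needs nothing (atomic); neither fits.
μ — combines: μ : ((t -> e) -> (e -> (e -> (t -> e)))) takes φ : (t -> e) as argument, giving (e -> (e -> (t -> e))).
δ : (((s -> t) -> (t -> (e -> s))) -> s) — φ needs t; δ needs ((s -> t) -> (t -> (e -> s))); neither fits.

μ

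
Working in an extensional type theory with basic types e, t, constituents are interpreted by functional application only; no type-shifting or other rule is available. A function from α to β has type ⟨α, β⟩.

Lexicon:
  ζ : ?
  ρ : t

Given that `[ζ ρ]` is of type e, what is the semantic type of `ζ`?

[ζ ρ] is required to be e. ρ : t cannot yield e as functor, so ζ : ⟨t, e⟩.

⟨t, e⟩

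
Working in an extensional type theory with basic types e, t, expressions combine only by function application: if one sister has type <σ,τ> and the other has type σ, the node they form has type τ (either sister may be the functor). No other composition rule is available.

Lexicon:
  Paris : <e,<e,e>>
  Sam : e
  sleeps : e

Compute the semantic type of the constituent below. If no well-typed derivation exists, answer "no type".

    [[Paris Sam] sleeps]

[Paris Sam]: <e,<e,e>> applied to e yields <e,e>.
[[Paris Sam] sleeps]: <e,e> applied to e yields e.

e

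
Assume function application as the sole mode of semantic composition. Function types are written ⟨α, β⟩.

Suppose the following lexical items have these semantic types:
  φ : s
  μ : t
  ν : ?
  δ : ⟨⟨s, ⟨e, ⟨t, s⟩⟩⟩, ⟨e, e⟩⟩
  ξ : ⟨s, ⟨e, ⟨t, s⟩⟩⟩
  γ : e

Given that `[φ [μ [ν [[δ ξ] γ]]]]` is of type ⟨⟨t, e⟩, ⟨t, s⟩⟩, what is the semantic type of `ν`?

⟨e, ⟨t, ⟨s, ⟨⟨t, e⟩, ⟨t, s⟩⟩⟩⟩⟩

[φ [μ [ν [[δ ξ] γ]]]] is required to be ⟨⟨t, e⟩, ⟨t, s⟩⟩. φ : s cannot yield ⟨⟨t, e⟩, ⟨t, s⟩⟩ as functor, so [μ [ν [[δ ξ] γ]]] : ⟨s, ⟨⟨t, e⟩, ⟨t, s⟩⟩⟩.
[μ [ν [[δ ξ] γ]]] is required to be ⟨s, ⟨⟨t, e⟩, ⟨t, s⟩⟩⟩. μ : t cannot yield ⟨s, ⟨⟨t, e⟩, ⟨t, s⟩⟩⟩ as functor, so [ν [[δ ξ] γ]] : ⟨t, ⟨s, ⟨⟨t, e⟩, ⟨t, s⟩⟩⟩⟩.
[ν [[δ ξ] γ]] is required to be ⟨t, ⟨s, ⟨⟨t, e⟩, ⟨t, s⟩⟩⟩⟩. [[δ ξ] γ] : e cannot yield ⟨t, ⟨s, ⟨⟨t, e⟩, ⟨t, s⟩⟩⟩⟩ as functor, so ν : ⟨e, ⟨t, ⟨s, ⟨⟨t, e⟩, ⟨t, s⟩⟩⟩⟩⟩.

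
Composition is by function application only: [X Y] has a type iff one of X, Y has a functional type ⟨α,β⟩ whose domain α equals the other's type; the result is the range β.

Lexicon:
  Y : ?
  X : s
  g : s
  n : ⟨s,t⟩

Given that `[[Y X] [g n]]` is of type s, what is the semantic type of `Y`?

For [[Y X] [g n]] to have type s with [g n] of type t, [Y X] must be the function: [Y X] : ⟨t,s⟩.
For [Y X] to have type ⟨t,s⟩ with X of type s, Y must be the function: Y : ⟨s,⟨t,s⟩⟩.

⟨s,⟨t,s⟩⟩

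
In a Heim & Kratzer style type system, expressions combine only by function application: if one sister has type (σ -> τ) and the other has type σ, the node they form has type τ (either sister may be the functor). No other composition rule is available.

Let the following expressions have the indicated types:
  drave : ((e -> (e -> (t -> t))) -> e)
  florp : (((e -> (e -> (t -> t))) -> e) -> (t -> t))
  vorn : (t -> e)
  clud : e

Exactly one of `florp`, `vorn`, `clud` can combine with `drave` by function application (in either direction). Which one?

florp

florp — combines: florp : (((e -> (e -> (t -> t))) -> e) -> (t -> t)) takes drave : ((e -> (e -> (t -> t))) -> e) as argument, giving (t -> t).
vorn : (t -> e) — does not combine with drave.
clud : e — does not combine with drave.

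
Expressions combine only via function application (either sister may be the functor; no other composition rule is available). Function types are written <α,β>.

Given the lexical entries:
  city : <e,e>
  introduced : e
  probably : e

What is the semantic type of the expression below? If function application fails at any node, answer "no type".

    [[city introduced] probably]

no type

[city introduced]: functor city : <e,e>, argument introduced : e; result e.
[[city introduced] probably]: e and e cannot combine by function application — type clash.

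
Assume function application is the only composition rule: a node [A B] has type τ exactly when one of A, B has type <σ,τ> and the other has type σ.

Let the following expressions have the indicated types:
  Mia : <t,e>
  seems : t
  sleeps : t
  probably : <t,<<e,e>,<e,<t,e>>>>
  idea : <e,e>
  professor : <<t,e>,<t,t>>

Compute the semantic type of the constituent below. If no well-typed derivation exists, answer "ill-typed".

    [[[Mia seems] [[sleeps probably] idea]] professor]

[Mia seems] — Mia of type <t,e> combines with seems of type t: type e.
[sleeps probably] — probably of type <t,<<e,e>,<e,<t,e>>>> combines with sleeps of type t: type <<e,e>,<e,<t,e>>>.
[[sleeps probably] idea] — [sleeps probably] of type <<e,e>,<e,<t,e>>> combines with idea of type <e,e>: type <e,<t,e>>.
[[Mia seems] [[sleeps probably] idea]] — [[sleeps probably] idea] of type <e,<t,e>> combines with [Mia seems] of type e: type <t,e>.
[[[Mia seems] [[sleeps probably] idea]] professor] — professor of type <<t,e>,<t,t>> combines with [[Mia seems] [[sleeps probably] idea]] of type <t,e>: type <t,t>.

<t,t>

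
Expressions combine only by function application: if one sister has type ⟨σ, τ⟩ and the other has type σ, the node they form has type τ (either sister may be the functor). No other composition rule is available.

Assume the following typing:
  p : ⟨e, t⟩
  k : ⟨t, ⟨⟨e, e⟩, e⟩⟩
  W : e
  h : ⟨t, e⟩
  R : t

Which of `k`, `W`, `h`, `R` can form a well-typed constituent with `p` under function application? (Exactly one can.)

k : ⟨t, ⟨⟨e, e⟩, e⟩⟩ — does not combine with p.
W — combines: p : ⟨e, t⟩ takes W : e as argument, giving t.
h : ⟨t, e⟩ — does not combine with p.
R : t — does not combine with p.

W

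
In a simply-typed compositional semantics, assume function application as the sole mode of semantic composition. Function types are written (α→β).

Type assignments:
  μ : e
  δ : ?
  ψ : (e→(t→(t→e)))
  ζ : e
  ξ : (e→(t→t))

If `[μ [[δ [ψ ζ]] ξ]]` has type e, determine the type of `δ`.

[μ [[δ [ψ ζ]] ξ]] is required to be e. μ : e cannot yield e as functor, so [[δ [ψ ζ]] ξ] : (e→e).
[[δ [ψ ζ]] ξ] is required to be (e→e). ξ : (e→(t→t)) cannot yield (e→e) as functor, so [δ [ψ ζ]] : ((e→(t→t))→(e→e)).
[δ [ψ ζ]] is required to be ((e→(t→t))→(e→e)). [ψ ζ] : (t→(t→e)) cannot yield ((e→(t→t))→(e→e)) as functor, so δ : ((t→(t→e))→((e→(t→t))→(e→e))).

((t→(t→e))→((e→(t→t))→(e→e)))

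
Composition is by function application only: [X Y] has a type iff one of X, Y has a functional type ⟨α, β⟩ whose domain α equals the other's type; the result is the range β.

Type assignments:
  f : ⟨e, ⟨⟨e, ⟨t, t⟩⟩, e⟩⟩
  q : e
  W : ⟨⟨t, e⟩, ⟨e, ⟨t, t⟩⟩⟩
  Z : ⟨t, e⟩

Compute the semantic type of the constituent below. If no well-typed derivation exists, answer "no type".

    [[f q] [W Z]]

[f q]: ⟨e, ⟨⟨e, ⟨t, t⟩⟩, e⟩⟩ applied to e yields ⟨⟨e, ⟨t, t⟩⟩, e⟩.
[W Z]: ⟨⟨t, e⟩, ⟨e, ⟨t, t⟩⟩⟩ applied to ⟨t, e⟩ yields ⟨e, ⟨t, t⟩⟩.
[[f q] [W Z]]: ⟨⟨e, ⟨t, t⟩⟩, e⟩ applied to ⟨e, ⟨t, t⟩⟩ yields e.

e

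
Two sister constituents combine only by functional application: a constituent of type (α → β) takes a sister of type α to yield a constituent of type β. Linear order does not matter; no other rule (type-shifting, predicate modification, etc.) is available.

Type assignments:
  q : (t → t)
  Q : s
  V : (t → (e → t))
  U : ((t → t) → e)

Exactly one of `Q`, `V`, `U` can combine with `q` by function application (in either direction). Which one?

Q : s — does not combine with q.
V : (t → (e → t)) — does not combine with q.
U — combines: U : ((t → t) → e) takes q : (t → t) as argument, giving e.

U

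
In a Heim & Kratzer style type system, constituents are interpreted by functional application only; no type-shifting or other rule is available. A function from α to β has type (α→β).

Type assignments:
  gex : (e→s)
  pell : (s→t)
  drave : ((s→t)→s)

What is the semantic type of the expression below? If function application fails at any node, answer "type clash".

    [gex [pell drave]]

type clash

[pell drave]: ((s→t)→s) applied to (s→t) yields s.
[gex [pell drave]]: (e→s) with s — neither is a function whose domain matches the other; composition fails here.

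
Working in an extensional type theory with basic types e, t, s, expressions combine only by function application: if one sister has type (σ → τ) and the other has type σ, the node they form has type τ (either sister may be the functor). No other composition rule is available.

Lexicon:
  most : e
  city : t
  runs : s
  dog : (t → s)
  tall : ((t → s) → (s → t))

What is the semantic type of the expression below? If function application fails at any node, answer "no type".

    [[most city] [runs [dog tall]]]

no type

[most city]: e and t cannot combine by function application — type clash.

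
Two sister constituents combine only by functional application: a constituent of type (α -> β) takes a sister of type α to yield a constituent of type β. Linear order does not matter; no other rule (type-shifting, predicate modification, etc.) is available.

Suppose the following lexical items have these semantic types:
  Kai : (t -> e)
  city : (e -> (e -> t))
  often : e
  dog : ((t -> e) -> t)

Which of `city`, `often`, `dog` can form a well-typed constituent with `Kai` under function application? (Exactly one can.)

city : (e -> (e -> t)) — no; Kai wants t, and city wants e.
often : e — no; Kai wants t, and often wants nothing (atomic).
dog — combines: dog : ((t -> e) -> t) takes Kai : (t -> e) as argument, giving t.

dog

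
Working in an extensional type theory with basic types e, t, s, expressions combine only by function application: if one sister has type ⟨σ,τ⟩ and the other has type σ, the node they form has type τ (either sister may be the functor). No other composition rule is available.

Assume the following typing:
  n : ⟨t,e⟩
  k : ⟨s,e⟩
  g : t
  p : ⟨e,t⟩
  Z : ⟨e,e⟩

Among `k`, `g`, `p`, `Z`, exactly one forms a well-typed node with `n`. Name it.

g

k : ⟨s,e⟩ — does not combine with n.
g — combines: n : ⟨t,e⟩ takes g : t as argument, giving e.
p : ⟨e,t⟩ — does not combine with n.
Z : ⟨e,e⟩ — does not combine with n.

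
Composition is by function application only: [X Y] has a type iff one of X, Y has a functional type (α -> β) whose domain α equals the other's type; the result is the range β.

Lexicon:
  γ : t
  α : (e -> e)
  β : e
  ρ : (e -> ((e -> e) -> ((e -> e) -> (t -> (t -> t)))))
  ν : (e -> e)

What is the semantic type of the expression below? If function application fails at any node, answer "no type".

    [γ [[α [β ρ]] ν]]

[β ρ]: functor ρ : (e -> ((e -> e) -> ((e -> e) -> (t -> (t -> t))))), argument β : e; result ((e -> e) -> ((e -> e) -> (t -> (t -> t)))).
[α [β ρ]]: functor [β ρ] : ((e -> e) -> ((e -> e) -> (t -> (t -> t)))), argument α : (e -> e); result ((e -> e) -> (t -> (t -> t))).
[[α [β ρ]] ν]: functor [α [β ρ]] : ((e -> e) -> (t -> (t -> t))), argument ν : (e -> e); result (t -> (t -> t)).
[γ [[α [β ρ]] ν]]: functor [[α [β ρ]] ν] : (t -> (t -> t)), argument γ : t; result (t -> t).

(t -> t)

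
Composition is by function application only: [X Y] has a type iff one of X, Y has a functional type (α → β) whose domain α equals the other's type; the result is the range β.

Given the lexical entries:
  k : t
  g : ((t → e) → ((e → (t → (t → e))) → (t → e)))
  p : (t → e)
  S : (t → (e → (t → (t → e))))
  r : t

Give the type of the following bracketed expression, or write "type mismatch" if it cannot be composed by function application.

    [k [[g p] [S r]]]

[g p]: functor g : ((t → e) → ((e → (t → (t → e))) → (t → e))), argument p : (t → e); result ((e → (t → (t → e))) → (t → e)).
[S r]: functor S : (t → (e → (t → (t → e)))), argument r : t; result (e → (t → (t → e))).
[[g p] [S r]]: functor [g p] : ((e → (t → (t → e))) → (t → e)), argument [S r] : (e → (t → (t → e))); result (t → e).
[k [[g p] [S r]]]: functor [[g p] [S r]] : (t → e), argument k : t; result e.

e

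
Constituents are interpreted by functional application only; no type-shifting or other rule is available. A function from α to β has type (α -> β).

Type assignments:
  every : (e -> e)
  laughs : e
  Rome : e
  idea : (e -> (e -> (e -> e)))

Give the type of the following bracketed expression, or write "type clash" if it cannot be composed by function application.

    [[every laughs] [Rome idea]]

[every laughs]: functor every : (e -> e), argument laughs : e; result e.
[Rome idea]: functor idea : (e -> (e -> (e -> e))), argument Rome : e; result (e -> (e -> e)).
[[every laughs] [Rome idea]]: functor [Rome idea] : (e -> (e -> e)), argument [every laughs] : e; result (e -> e).

(e -> e)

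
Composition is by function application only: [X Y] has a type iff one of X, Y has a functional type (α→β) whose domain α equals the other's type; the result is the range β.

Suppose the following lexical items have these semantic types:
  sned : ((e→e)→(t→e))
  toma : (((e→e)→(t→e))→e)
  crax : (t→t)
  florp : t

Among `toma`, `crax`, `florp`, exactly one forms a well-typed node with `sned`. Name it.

toma — combines: toma : (((e→e)→(t→e))→e) takes sned : ((e→e)→(t→e)) as argument, giving e.
crax : (t→t) — no; sned wants (e→e), and crax wants t.
florp : t — no; sned wants (e→e), and florp wants nothing (atomic).

toma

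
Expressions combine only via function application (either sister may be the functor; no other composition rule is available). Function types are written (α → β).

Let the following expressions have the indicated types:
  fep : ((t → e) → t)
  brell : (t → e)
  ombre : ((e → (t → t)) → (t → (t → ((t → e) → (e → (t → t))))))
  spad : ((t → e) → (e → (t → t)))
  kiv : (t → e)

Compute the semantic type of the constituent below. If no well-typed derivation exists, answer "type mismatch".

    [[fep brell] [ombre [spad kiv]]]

(t → ((t → e) → (e → (t → t))))

[fep brell]: functor fep : ((t → e) → t), argument brell : (t → e); result t.
[spad kiv]: functor spad : ((t → e) → (e → (t → t))), argument kiv : (t → e); result (e → (t → t)).
[ombre [spad kiv]]: functor ombre : ((e → (t → t)) → (t → (t → ((t → e) → (e → (t → t)))))), argument [spad kiv] : (e → (t → t)); result (t → (t → ((t → e) → (e → (t → t))))).
[[fep brell] [ombre [spad kiv]]]: functor [ombre [spad kiv]] : (t → (t → ((t → e) → (e → (t → t))))), argument [fep brell] : t; result (t → ((t → e) → (e → (t → t)))).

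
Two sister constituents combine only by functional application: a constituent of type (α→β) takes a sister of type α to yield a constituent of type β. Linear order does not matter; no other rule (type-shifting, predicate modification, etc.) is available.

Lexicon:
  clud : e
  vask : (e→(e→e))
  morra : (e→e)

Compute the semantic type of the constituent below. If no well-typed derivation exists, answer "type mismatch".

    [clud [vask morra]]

type mismatch

[vask morra]: (e→(e→e)) and (e→e) cannot combine by function application — type clash.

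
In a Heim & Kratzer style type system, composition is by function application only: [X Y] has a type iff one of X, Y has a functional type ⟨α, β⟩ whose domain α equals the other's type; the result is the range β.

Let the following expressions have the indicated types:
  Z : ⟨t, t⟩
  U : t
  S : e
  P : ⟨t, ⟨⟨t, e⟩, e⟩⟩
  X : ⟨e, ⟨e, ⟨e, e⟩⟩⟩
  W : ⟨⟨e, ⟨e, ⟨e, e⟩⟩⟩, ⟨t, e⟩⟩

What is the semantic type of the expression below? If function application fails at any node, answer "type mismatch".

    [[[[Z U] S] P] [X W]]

[Z U]: functor Z : ⟨t, t⟩, argument U : t; result t.
At [[Z U] S]: neither t nor e can take the other as argument; the node is ill-typed.

type mismatch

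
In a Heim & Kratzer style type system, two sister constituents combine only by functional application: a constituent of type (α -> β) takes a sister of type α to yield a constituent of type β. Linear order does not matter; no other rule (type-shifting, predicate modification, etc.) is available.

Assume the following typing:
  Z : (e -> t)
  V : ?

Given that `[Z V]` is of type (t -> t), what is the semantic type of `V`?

((e -> t) -> (t -> t))

For [Z V] to have type (t -> t) with Z of type (e -> t), V must be the function: V : ((e -> t) -> (t -> t)).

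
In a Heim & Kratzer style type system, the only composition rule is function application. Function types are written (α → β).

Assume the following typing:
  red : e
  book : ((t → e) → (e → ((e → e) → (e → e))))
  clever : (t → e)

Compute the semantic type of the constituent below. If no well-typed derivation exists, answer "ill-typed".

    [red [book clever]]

((e → e) → (e → e))

[book clever] — book of type ((t → e) → (e → ((e → e) → (e → e)))) combines with clever of type (t → e): type (e → ((e → e) → (e → e))).
[red [book clever]] — [book clever] of type (e → ((e → e) → (e → e))) combines with red of type e: type ((e → e) → (e → e)).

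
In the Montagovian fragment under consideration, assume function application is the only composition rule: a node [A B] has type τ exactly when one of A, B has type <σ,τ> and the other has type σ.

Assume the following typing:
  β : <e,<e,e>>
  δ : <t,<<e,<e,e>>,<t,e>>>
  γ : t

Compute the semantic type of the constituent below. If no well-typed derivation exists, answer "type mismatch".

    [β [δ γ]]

<t,e>

[δ γ]: functor δ : <t,<<e,<e,e>>,<t,e>>>, argument γ : t; result <<e,<e,e>>,<t,e>>.
[β [δ γ]]: functor [δ γ] : <<e,<e,e>>,<t,e>>, argument β : <e,<e,e>>; result <t,e>.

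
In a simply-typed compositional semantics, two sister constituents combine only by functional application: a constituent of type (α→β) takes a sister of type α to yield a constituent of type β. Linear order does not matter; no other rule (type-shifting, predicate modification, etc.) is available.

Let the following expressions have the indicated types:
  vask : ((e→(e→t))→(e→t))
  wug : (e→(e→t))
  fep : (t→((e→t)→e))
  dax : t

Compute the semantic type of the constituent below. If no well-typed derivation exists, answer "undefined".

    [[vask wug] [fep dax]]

At [vask wug], vask : ((e→(e→t))→(e→t)) takes wug : (e→(e→t)), giving (e→t).
At [fep dax], fep : (t→((e→t)→e)) takes dax : t, giving ((e→t)→e).
At [[vask wug] [fep dax]], [fep dax] : ((e→t)→e) takes [vask wug] : (e→t), giving e.

e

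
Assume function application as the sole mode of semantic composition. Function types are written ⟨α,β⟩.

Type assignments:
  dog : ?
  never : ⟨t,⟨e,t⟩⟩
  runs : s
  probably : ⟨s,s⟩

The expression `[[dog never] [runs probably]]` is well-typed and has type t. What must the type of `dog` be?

[[dog never] [runs probably]] is required to be t. [runs probably] : s cannot yield t as functor, so [dog never] : ⟨s,t⟩.
[dog never] is required to be ⟨s,t⟩. never : ⟨t,⟨e,t⟩⟩ cannot yield ⟨s,t⟩ as functor, so dog : ⟨⟨t,⟨e,t⟩⟩,⟨s,t⟩⟩.

⟨⟨t,⟨e,t⟩⟩,⟨s,t⟩⟩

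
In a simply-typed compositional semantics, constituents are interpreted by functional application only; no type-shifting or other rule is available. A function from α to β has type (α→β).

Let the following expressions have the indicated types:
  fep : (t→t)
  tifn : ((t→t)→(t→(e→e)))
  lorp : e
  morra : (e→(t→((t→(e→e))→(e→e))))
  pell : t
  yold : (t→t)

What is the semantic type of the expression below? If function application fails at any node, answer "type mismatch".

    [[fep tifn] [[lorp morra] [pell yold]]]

(e→e)

[fep tifn]: tifn is ((t→t)→(t→(e→e))), fep is (t→t); result (t→(e→e)).
[lorp morra]: morra is (e→(t→((t→(e→e))→(e→e)))), lorp is e; result (t→((t→(e→e))→(e→e))).
[pell yold]: yold is (t→t), pell is t; result t.
[[lorp morra] [pell yold]]: [lorp morra] is (t→((t→(e→e))→(e→e))), [pell yold] is t; result ((t→(e→e))→(e→e)).
[[fep tifn] [[lorp morra] [pell yold]]]: [[lorp morra] [pell yold]] is ((t→(e→e))→(e→e)), [fep tifn] is (t→(e→e)); result (e→e).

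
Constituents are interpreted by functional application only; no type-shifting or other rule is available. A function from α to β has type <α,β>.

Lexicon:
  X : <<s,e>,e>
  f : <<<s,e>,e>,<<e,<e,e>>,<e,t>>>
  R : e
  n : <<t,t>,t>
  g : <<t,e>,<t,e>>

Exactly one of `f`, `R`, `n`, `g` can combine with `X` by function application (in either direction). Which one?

f

f — combines: f : <<<s,e>,e>,<<e,<e,e>>,<e,t>>> takes X : <<s,e>,e> as argument, giving <<e,<e,e>>,<e,t>>.
R : e — neither side's domain matches the other.
n : <<t,t>,t> — neither side's domain matches the other.
g : <<t,e>,<t,e>> — neither side's domain matches the other.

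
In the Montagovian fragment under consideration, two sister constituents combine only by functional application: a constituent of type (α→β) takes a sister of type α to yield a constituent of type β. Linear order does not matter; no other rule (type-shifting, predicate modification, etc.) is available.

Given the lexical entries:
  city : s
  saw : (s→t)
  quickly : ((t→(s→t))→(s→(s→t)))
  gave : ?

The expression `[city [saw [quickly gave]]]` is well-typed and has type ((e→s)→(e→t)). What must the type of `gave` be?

(((t→(s→t))→(s→(s→t)))→((s→t)→(s→((e→s)→(e→t)))))

At [city [saw [quickly gave]]] (required: ((e→s)→(e→t))): city is s, which is not a function with range ((e→s)→(e→t)); hence [saw [quickly gave]] is the functor — type (s→((e→s)→(e→t))).
At [saw [quickly gave]] (required: (s→((e→s)→(e→t)))): saw is (s→t), which is not a function with range (s→((e→s)→(e→t))); hence [quickly gave] is the functor — type ((s→t)→(s→((e→s)→(e→t)))).
At [quickly gave] (required: ((s→t)→(s→((e→s)→(e→t))))): quickly is ((t→(s→t))→(s→(s→t))), which is not a function with range ((s→t)→(s→((e→s)→(e→t)))); hence gave is the functor — type (((t→(s→t))→(s→(s→t)))→((s→t)→(s→((e→s)→(e→t))))).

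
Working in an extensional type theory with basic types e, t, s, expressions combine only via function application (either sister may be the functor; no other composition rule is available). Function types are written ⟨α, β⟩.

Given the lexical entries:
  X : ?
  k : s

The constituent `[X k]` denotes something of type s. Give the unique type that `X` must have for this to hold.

⟨s, s⟩

[X k] must have type s. The sister k has type s; that is not a function onto s, so X must be the functor, of type ⟨s, s⟩.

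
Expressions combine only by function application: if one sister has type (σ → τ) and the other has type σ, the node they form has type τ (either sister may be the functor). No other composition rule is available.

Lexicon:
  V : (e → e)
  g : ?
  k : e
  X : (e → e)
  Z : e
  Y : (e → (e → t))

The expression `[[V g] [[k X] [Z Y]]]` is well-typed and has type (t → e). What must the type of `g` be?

[[V g] [[k X] [Z Y]]] is required to be (t → e). [[k X] [Z Y]] : t cannot yield (t → e) as functor, so [V g] : (t → (t → e)).
[V g] is required to be (t → (t → e)). V : (e → e) cannot yield (t → (t → e)) as functor, so g : ((e → e) → (t → (t → e))).

((e → e) → (t → (t → e)))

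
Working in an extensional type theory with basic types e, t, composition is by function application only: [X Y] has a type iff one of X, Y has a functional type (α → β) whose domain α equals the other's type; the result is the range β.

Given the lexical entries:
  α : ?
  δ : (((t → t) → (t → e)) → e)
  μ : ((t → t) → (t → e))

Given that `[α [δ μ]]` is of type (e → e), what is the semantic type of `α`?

For [α [δ μ]] to have type (e → e) with [δ μ] of type e, α must be the function: α : (e → (e → e)).

(e → (e → e))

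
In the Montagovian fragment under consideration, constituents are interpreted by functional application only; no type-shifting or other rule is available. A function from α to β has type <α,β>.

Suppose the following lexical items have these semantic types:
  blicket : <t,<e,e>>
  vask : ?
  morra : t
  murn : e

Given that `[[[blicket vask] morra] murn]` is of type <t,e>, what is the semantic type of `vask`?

For [[[blicket vask] morra] murn] to have type <t,e> with murn of type e, [[blicket vask] morra] must be the function: [[blicket vask] morra] : <e,<t,e>>.
For [[blicket vask] morra] to have type <e,<t,e>> with morra of type t, [blicket vask] must be the function: [blicket vask] : <t,<e,<t,e>>>.
For [blicket vask] to have type <t,<e,<t,e>>> with blicket of type <t,<e,e>>, vask must be the function: vask : <<t,<e,e>>,<t,<e,<t,e>>>>.

<<t,<e,e>>,<t,<e,<t,e>>>>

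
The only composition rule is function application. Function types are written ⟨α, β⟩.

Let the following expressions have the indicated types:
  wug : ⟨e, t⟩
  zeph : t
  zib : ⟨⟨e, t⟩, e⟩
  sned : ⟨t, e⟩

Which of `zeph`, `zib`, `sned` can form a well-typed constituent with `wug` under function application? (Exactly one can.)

zib

zeph : t — no; wug wants e, and zeph wants nothing (atomic).
zib — combines: zib : ⟨⟨e, t⟩, e⟩ takes wug : ⟨e, t⟩ as argument, giving e.
sned : ⟨t, e⟩ — no; wug wants e, and sned wants t.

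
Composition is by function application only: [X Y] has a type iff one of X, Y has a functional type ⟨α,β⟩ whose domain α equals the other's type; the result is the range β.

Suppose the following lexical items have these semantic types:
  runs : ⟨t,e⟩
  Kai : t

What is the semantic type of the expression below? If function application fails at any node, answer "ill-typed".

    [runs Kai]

[runs Kai]: ⟨t,e⟩ applied to t yields e.

e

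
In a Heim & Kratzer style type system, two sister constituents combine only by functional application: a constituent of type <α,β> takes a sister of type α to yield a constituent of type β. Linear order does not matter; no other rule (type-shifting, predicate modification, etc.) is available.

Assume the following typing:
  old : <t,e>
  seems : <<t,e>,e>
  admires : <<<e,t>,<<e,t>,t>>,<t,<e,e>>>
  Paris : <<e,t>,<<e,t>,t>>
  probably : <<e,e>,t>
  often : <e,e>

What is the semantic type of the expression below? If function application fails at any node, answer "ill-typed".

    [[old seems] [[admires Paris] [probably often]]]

[old seems]: <<t,e>,e> applied to <t,e> yields e.
[admires Paris]: <<<e,t>,<<e,t>,t>>,<t,<e,e>>> applied to <<e,t>,<<e,t>,t>> yields <t,<e,e>>.
[probably often]: <<e,e>,t> applied to <e,e> yields t.
[[admires Paris] [probably often]]: <t,<e,e>> applied to t yields <e,e>.
[[old seems] [[admires Paris] [probably often]]]: <e,e> applied to e yields e.

e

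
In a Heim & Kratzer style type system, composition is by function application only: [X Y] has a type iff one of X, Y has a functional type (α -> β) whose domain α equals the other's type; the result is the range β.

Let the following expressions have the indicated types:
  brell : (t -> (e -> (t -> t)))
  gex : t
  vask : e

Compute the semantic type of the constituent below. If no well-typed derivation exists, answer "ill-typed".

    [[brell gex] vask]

(t -> t)

At [brell gex], brell : (t -> (e -> (t -> t))) takes gex : t, giving (e -> (t -> t)).
At [[brell gex] vask], [brell gex] : (e -> (t -> t)) takes vask : e, giving (t -> t).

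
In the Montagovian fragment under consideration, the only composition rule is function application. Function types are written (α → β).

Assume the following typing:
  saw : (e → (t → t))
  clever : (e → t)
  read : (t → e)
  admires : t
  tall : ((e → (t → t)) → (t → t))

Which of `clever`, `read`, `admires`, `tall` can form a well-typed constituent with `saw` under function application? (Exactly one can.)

clever : (e → t) — saw needs e; clever needs e; neither fits.
read : (t → e) — saw needs e; read needs t; neither fits.
admires : t — saw needs e; admires needs nothing (atomic); neither fits.
tall — combines: tall : ((e → (t → t)) → (t → t)) takes saw : (e → (t → t)) as argument, giving (t → t).

tall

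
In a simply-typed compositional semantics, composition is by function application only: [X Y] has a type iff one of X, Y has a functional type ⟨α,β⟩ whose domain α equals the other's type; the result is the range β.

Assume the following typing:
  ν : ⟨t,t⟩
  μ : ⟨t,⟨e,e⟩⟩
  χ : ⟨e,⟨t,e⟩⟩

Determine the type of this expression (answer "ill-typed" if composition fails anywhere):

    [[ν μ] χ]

[ν μ]: ⟨t,t⟩ with ⟨t,⟨e,e⟩⟩ — neither is a function whose domain matches the other; composition fails here.

ill-typed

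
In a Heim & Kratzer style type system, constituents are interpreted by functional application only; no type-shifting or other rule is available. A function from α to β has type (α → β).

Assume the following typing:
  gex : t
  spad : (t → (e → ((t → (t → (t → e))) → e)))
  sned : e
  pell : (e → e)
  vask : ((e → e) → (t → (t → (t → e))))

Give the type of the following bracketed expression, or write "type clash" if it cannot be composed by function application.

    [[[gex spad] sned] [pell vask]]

[gex spad] — spad of type (t → (e → ((t → (t → (t → e))) → e))) combines with gex of type t: type (e → ((t → (t → (t → e))) → e)).
[[gex spad] sned] — [gex spad] of type (e → ((t → (t → (t → e))) → e)) combines with sned of type e: type ((t → (t → (t → e))) → e).
[pell vask] — vask of type ((e → e) → (t → (t → (t → e)))) combines with pell of type (e → e): type (t → (t → (t → e))).
[[[gex spad] sned] [pell vask]] — [[gex spad] sned] of type ((t → (t → (t → e))) → e) combines with [pell vask] of type (t → (t → (t → e))): type e.

e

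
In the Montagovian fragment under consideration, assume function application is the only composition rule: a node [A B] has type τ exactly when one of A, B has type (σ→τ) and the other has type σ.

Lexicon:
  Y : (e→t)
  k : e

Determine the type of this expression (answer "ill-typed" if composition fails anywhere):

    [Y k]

[Y k]: (e→t) applied to e yields t.

t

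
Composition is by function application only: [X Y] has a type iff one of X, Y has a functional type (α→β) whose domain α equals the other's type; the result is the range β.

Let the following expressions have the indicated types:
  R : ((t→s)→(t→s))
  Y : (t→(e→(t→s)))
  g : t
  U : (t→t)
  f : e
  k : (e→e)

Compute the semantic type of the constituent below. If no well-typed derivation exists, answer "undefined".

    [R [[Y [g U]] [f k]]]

[g U] — U of type (t→t) combines with g of type t: type t.
[Y [g U]] — Y of type (t→(e→(t→s))) combines with [g U] of type t: type (e→(t→s)).
[f k] — k of type (e→e) combines with f of type e: type e.
[[Y [g U]] [f k]] — [Y [g U]] of type (e→(t→s)) combines with [f k] of type e: type (t→s).
[R [[Y [g U]] [f k]]] — R of type ((t→s)→(t→s)) combines with [[Y [g U]] [f k]] of type (t→s): type (t→s).

(t→s)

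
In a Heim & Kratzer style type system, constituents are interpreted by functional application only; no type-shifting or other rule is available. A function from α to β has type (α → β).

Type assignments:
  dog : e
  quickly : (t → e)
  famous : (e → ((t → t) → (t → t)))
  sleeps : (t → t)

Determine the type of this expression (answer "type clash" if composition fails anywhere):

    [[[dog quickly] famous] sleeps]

type clash

[dog quickly]: e with (t → e) — neither is a function whose domain matches the other; composition fails here.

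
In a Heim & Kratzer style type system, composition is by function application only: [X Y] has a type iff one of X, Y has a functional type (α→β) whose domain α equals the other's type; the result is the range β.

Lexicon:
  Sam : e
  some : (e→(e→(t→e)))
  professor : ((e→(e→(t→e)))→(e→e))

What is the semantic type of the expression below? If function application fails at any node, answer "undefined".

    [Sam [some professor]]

e

[some professor] — professor of type ((e→(e→(t→e)))→(e→e)) combines with some of type (e→(e→(t→e))): type (e→e).
[Sam [some professor]] — [some professor] of type (e→e) combines with Sam of type e: type e.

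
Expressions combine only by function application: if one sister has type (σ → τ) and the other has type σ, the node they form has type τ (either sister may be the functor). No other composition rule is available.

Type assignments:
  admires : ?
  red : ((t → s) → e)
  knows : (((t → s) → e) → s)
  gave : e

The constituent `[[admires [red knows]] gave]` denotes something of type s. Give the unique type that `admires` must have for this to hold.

For [[admires [red knows]] gave] to have type s with gave of type e, [admires [red knows]] must be the function: [admires [red knows]] : (e → s).
For [admires [red knows]] to have type (e → s) with [red knows] of type s, admires must be the function: admires : (s → (e → s)).

(s → (e → s))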